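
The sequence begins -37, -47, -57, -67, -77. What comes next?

Differences: -47 - -37 = -10
This is an arithmetic sequence with common difference d = -10.
Next term = -77 + -10 = -87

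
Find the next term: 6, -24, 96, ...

Ratios: -24 / 6 = -4.0
This is a geometric sequence with common ratio r = -4.
Next term = 96 * -4 = -384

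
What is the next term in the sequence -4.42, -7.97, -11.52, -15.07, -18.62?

Differences: -7.97 - -4.42 = -3.55
This is an arithmetic sequence with common difference d = -3.55.
Next term = -18.62 + -3.55 = -22.17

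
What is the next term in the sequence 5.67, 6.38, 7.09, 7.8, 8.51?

Differences: 6.38 - 5.67 = 0.71
This is an arithmetic sequence with common difference d = 0.71.
Next term = 8.51 + 0.71 = 9.22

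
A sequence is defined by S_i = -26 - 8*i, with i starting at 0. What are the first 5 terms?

This is an arithmetic sequence.
i=0: S_0 = -26 + -8*0 = -26
i=1: S_1 = -26 + -8*1 = -34
i=2: S_2 = -26 + -8*2 = -42
i=3: S_3 = -26 + -8*3 = -50
i=4: S_4 = -26 + -8*4 = -58
The first 5 terms are: [-26, -34, -42, -50, -58]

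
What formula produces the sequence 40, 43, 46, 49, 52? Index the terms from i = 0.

Check differences: 43 - 40 = 3
46 - 43 = 3
Common difference d = 3.
First term a = 40.
Formula: S_i = 40 + 3*i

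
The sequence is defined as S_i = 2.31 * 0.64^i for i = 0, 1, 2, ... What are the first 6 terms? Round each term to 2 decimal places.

This is a geometric sequence.
i=0: S_0 = 2.31 * 0.64^0 = 2.31
i=1: S_1 = 2.31 * 0.64^1 ≈ 1.48
i=2: S_2 = 2.31 * 0.64^2 ≈ 0.95
i=3: S_3 = 2.31 * 0.64^3 ≈ 0.61
i=4: S_4 = 2.31 * 0.64^4 ≈ 0.39
i=5: S_5 = 2.31 * 0.64^5 ≈ 0.25
The first 6 terms are: [2.31, 1.48, 0.95, 0.61, 0.39, 0.25]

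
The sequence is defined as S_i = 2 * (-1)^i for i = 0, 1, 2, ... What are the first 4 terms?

This is a geometric sequence.
i=0: S_0 = 2 * (-1)^0 = 2
i=1: S_1 = 2 * (-1)^1 = -2
i=2: S_2 = 2 * (-1)^2 = 2
i=3: S_3 = 2 * (-1)^3 = -2
The first 4 terms are: [2, -2, 2, -2]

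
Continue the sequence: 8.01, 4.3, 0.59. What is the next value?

Differences: 4.3 - 8.01 = -3.71
This is an arithmetic sequence with common difference d = -3.71.
Next term = 0.59 + -3.71 = -3.12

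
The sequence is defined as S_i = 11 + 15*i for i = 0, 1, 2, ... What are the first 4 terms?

This is an arithmetic sequence.
i=0: S_0 = 11 + 15*0 = 11
i=1: S_1 = 11 + 15*1 = 26
i=2: S_2 = 11 + 15*2 = 41
i=3: S_3 = 11 + 15*3 = 56
The first 4 terms are: [11, 26, 41, 56]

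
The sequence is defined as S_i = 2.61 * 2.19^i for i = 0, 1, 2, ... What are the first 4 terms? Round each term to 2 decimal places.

This is a geometric sequence.
i=0: S_0 = 2.61 * 2.19^0 = 2.61
i=1: S_1 = 2.61 * 2.19^1 ≈ 5.72
i=2: S_2 = 2.61 * 2.19^2 ≈ 12.52
i=3: S_3 = 2.61 * 2.19^3 ≈ 27.41
The first 4 terms are: [2.61, 5.72, 12.52, 27.41]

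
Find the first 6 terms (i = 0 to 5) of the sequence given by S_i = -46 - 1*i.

This is an arithmetic sequence.
i=0: S_0 = -46 + -1*0 = -46
i=1: S_1 = -46 + -1*1 = -47
i=2: S_2 = -46 + -1*2 = -48
i=3: S_3 = -46 + -1*3 = -49
i=4: S_4 = -46 + -1*4 = -50
i=5: S_5 = -46 + -1*5 = -51
The first 6 terms are: [-46, -47, -48, -49, -50, -51]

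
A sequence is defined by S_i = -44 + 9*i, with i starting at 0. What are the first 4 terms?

This is an arithmetic sequence.
i=0: S_0 = -44 + 9*0 = -44
i=1: S_1 = -44 + 9*1 = -35
i=2: S_2 = -44 + 9*2 = -26
i=3: S_3 = -44 + 9*3 = -17
The first 4 terms are: [-44, -35, -26, -17]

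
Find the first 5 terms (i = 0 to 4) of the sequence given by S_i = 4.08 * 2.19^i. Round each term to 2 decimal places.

This is a geometric sequence.
i=0: S_0 = 4.08 * 2.19^0 = 4.08
i=1: S_1 = 4.08 * 2.19^1 ≈ 8.94
i=2: S_2 = 4.08 * 2.19^2 ≈ 19.57
i=3: S_3 = 4.08 * 2.19^3 ≈ 42.85
i=4: S_4 = 4.08 * 2.19^4 ≈ 93.85
The first 5 terms are: [4.08, 8.94, 19.57, 42.85, 93.85]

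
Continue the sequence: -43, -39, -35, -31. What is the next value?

Differences: -39 - -43 = 4
This is an arithmetic sequence with common difference d = 4.
Next term = -31 + 4 = -27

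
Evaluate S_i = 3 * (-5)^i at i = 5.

S_5 = 3 * (-5)^5 = 3 * -3125 = -9375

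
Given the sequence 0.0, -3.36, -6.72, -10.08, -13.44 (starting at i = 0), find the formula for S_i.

Check differences: -3.36 - 0.0 = -3.36
-6.72 - -3.36 = -3.36
Common difference d = -3.36.
First term a = 0.0.
Formula: S_i = 0.00 - 3.36*i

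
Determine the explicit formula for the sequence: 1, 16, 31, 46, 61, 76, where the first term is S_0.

Check differences: 16 - 1 = 15
31 - 16 = 15
Common difference d = 15.
First term a = 1.
Formula: S_i = 1 + 15*i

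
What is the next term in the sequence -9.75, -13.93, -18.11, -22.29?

Differences: -13.93 - -9.75 = -4.18
This is an arithmetic sequence with common difference d = -4.18.
Next term = -22.29 + -4.18 = -26.47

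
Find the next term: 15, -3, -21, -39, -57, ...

Differences: -3 - 15 = -18
This is an arithmetic sequence with common difference d = -18.
Next term = -57 + -18 = -75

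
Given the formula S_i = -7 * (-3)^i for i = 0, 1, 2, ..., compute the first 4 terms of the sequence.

This is a geometric sequence.
i=0: S_0 = -7 * (-3)^0 = -7
i=1: S_1 = -7 * (-3)^1 = 21
i=2: S_2 = -7 * (-3)^2 = -63
i=3: S_3 = -7 * (-3)^3 = 189
The first 4 terms are: [-7, 21, -63, 189]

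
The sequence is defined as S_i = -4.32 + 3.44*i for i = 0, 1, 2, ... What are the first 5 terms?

This is an arithmetic sequence.
i=0: S_0 = -4.32 + 3.44*0 = -4.32
i=1: S_1 = -4.32 + 3.44*1 = -0.88
i=2: S_2 = -4.32 + 3.44*2 = 2.56
i=3: S_3 = -4.32 + 3.44*3 = 6.0
i=4: S_4 = -4.32 + 3.44*4 = 9.44
The first 5 terms are: [-4.32, -0.88, 2.56, 6.0, 9.44]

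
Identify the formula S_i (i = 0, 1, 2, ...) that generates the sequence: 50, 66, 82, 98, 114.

Check differences: 66 - 50 = 16
82 - 66 = 16
Common difference d = 16.
First term a = 50.
Formula: S_i = 50 + 16*i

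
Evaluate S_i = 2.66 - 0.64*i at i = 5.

S_5 = 2.66 + -0.64*5 = 2.66 + -3.2 = -0.54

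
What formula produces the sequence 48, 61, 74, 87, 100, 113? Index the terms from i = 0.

Check differences: 61 - 48 = 13
74 - 61 = 13
Common difference d = 13.
First term a = 48.
Formula: S_i = 48 + 13*i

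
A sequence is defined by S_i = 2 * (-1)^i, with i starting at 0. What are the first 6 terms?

This is a geometric sequence.
i=0: S_0 = 2 * (-1)^0 = 2
i=1: S_1 = 2 * (-1)^1 = -2
i=2: S_2 = 2 * (-1)^2 = 2
i=3: S_3 = 2 * (-1)^3 = -2
i=4: S_4 = 2 * (-1)^4 = 2
i=5: S_5 = 2 * (-1)^5 = -2
The first 6 terms are: [2, -2, 2, -2, 2, -2]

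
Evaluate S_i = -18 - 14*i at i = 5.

S_5 = -18 + -14*5 = -18 + -70 = -88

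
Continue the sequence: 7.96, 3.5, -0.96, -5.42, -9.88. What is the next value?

Differences: 3.5 - 7.96 = -4.46
This is an arithmetic sequence with common difference d = -4.46.
Next term = -9.88 + -4.46 = -14.34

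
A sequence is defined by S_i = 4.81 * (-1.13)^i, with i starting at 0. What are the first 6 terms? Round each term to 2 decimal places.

This is a geometric sequence.
i=0: S_0 = 4.81 * (-1.13)^0 = 4.81
i=1: S_1 = 4.81 * (-1.13)^1 ≈ -5.44
i=2: S_2 = 4.81 * (-1.13)^2 ≈ 6.14
i=3: S_3 = 4.81 * (-1.13)^3 ≈ -6.94
i=4: S_4 = 4.81 * (-1.13)^4 ≈ 7.84
i=5: S_5 = 4.81 * (-1.13)^5 ≈ -8.86
The first 6 terms are: [4.81, -5.44, 6.14, -6.94, 7.84, -8.86]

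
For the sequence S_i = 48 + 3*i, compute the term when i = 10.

S_10 = 48 + 3*10 = 48 + 30 = 78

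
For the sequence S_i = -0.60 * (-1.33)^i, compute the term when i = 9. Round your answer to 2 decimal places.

S_9 = -0.6 * (-1.33)^9 ≈ -0.6 * -13.0216 ≈ 7.81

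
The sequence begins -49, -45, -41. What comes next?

Differences: -45 - -49 = 4
This is an arithmetic sequence with common difference d = 4.
Next term = -41 + 4 = -37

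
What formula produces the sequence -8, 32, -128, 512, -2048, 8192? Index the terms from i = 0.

Check ratios: 32 / -8 = -4.0
Common ratio r = -4.
First term a = -8.
Formula: S_i = -8 * (-4)^i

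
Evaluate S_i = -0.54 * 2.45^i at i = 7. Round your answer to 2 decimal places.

S_7 = -0.54 * 2.45^7 ≈ -0.54 * 529.8618 ≈ -286.13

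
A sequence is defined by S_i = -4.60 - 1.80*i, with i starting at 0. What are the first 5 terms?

This is an arithmetic sequence.
i=0: S_0 = -4.6 + -1.8*0 = -4.6
i=1: S_1 = -4.6 + -1.8*1 = -6.4
i=2: S_2 = -4.6 + -1.8*2 = -8.2
i=3: S_3 = -4.6 + -1.8*3 = -10.0
i=4: S_4 = -4.6 + -1.8*4 = -11.8
The first 5 terms are: [-4.6, -6.4, -8.2, -10.0, -11.8]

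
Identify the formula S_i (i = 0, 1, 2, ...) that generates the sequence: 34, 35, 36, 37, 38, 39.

Check differences: 35 - 34 = 1
36 - 35 = 1
Common difference d = 1.
First term a = 34.
Formula: S_i = 34 + 1*i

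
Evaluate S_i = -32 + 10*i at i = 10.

S_10 = -32 + 10*10 = -32 + 100 = 68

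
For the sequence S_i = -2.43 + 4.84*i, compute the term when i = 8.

S_8 = -2.43 + 4.84*8 = -2.43 + 38.72 = 36.29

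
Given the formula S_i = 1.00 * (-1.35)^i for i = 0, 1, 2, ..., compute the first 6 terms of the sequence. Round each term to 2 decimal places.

This is a geometric sequence.
i=0: S_0 = 1.0 * (-1.35)^0 = 1.0
i=1: S_1 = 1.0 * (-1.35)^1 = -1.35
i=2: S_2 = 1.0 * (-1.35)^2 ≈ 1.82
i=3: S_3 = 1.0 * (-1.35)^3 ≈ -2.46
i=4: S_4 = 1.0 * (-1.35)^4 ≈ 3.32
i=5: S_5 = 1.0 * (-1.35)^5 ≈ -4.48
The first 6 terms are: [1.0, -1.35, 1.82, -2.46, 3.32, -4.48]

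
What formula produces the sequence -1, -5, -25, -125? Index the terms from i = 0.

Check ratios: -5 / -1 = 5.0
Common ratio r = 5.
First term a = -1.
Formula: S_i = -1 * 5^i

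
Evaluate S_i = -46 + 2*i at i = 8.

S_8 = -46 + 2*8 = -46 + 16 = -30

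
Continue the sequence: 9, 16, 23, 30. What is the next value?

Differences: 16 - 9 = 7
This is an arithmetic sequence with common difference d = 7.
Next term = 30 + 7 = 37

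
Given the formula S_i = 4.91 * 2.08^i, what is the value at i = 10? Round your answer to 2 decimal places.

S_10 = 4.91 * 2.08^10 ≈ 4.91 * 1515.7701 ≈ 7442.43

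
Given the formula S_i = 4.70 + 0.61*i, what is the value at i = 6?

S_6 = 4.7 + 0.61*6 = 4.7 + 3.66 = 8.36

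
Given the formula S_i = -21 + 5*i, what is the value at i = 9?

S_9 = -21 + 5*9 = -21 + 45 = 24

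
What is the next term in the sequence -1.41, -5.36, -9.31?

Differences: -5.36 - -1.41 = -3.95
This is an arithmetic sequence with common difference d = -3.95.
Next term = -9.31 + -3.95 = -13.26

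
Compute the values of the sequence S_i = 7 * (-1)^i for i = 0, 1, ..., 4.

This is a geometric sequence.
i=0: S_0 = 7 * (-1)^0 = 7
i=1: S_1 = 7 * (-1)^1 = -7
i=2: S_2 = 7 * (-1)^2 = 7
i=3: S_3 = 7 * (-1)^3 = -7
i=4: S_4 = 7 * (-1)^4 = 7
The first 5 terms are: [7, -7, 7, -7, 7]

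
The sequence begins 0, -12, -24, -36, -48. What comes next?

Differences: -12 - 0 = -12
This is an arithmetic sequence with common difference d = -12.
Next term = -48 + -12 = -60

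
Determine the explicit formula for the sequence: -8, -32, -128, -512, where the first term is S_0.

Check ratios: -32 / -8 = 4.0
Common ratio r = 4.
First term a = -8.
Formula: S_i = -8 * 4^i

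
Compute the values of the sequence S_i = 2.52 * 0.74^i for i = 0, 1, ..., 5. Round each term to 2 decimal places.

This is a geometric sequence.
i=0: S_0 = 2.52 * 0.74^0 = 2.52
i=1: S_1 = 2.52 * 0.74^1 ≈ 1.86
i=2: S_2 = 2.52 * 0.74^2 ≈ 1.38
i=3: S_3 = 2.52 * 0.74^3 ≈ 1.02
i=4: S_4 = 2.52 * 0.74^4 ≈ 0.76
i=5: S_5 = 2.52 * 0.74^5 ≈ 0.56
The first 6 terms are: [2.52, 1.86, 1.38, 1.02, 0.76, 0.56]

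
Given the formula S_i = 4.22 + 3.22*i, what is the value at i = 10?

S_10 = 4.22 + 3.22*10 = 4.22 + 32.2 = 36.42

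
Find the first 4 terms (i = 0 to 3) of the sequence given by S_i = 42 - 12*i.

This is an arithmetic sequence.
i=0: S_0 = 42 + -12*0 = 42
i=1: S_1 = 42 + -12*1 = 30
i=2: S_2 = 42 + -12*2 = 18
i=3: S_3 = 42 + -12*3 = 6
The first 4 terms are: [42, 30, 18, 6]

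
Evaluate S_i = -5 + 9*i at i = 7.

S_7 = -5 + 9*7 = -5 + 63 = 58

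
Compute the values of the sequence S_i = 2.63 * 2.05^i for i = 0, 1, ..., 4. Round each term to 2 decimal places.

This is a geometric sequence.
i=0: S_0 = 2.63 * 2.05^0 = 2.63
i=1: S_1 = 2.63 * 2.05^1 ≈ 5.39
i=2: S_2 = 2.63 * 2.05^2 ≈ 11.05
i=3: S_3 = 2.63 * 2.05^3 ≈ 22.66
i=4: S_4 = 2.63 * 2.05^4 ≈ 46.45
The first 5 terms are: [2.63, 5.39, 11.05, 22.66, 46.45]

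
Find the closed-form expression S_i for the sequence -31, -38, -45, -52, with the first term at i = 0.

Check differences: -38 - -31 = -7
-45 - -38 = -7
Common difference d = -7.
First term a = -31.
Formula: S_i = -31 - 7*i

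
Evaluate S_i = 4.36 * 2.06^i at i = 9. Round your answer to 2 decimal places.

S_9 = 4.36 * 2.06^9 ≈ 4.36 * 668.0439 ≈ 2912.67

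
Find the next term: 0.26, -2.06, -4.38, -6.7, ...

Differences: -2.06 - 0.26 = -2.32
This is an arithmetic sequence with common difference d = -2.32.
Next term = -6.7 + -2.32 = -9.02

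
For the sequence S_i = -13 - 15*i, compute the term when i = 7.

S_7 = -13 + -15*7 = -13 + -105 = -118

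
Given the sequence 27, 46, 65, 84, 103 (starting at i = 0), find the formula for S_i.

Check differences: 46 - 27 = 19
65 - 46 = 19
Common difference d = 19.
First term a = 27.
Formula: S_i = 27 + 19*i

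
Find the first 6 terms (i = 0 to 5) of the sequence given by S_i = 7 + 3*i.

This is an arithmetic sequence.
i=0: S_0 = 7 + 3*0 = 7
i=1: S_1 = 7 + 3*1 = 10
i=2: S_2 = 7 + 3*2 = 13
i=3: S_3 = 7 + 3*3 = 16
i=4: S_4 = 7 + 3*4 = 19
i=5: S_5 = 7 + 3*5 = 22
The first 6 terms are: [7, 10, 13, 16, 19, 22]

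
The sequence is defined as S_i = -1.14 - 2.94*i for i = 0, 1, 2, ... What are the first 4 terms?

This is an arithmetic sequence.
i=0: S_0 = -1.14 + -2.94*0 = -1.14
i=1: S_1 = -1.14 + -2.94*1 = -4.08
i=2: S_2 = -1.14 + -2.94*2 = -7.02
i=3: S_3 = -1.14 + -2.94*3 = -9.96
The first 4 terms are: [-1.14, -4.08, -7.02, -9.96]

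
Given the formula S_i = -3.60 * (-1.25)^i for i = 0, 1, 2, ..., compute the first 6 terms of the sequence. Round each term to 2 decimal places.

This is a geometric sequence.
i=0: S_0 = -3.6 * (-1.25)^0 = -3.6
i=1: S_1 = -3.6 * (-1.25)^1 = 4.5
i=2: S_2 = -3.6 * (-1.25)^2 ≈ -5.63
i=3: S_3 = -3.6 * (-1.25)^3 ≈ 7.03
i=4: S_4 = -3.6 * (-1.25)^4 ≈ -8.79
i=5: S_5 = -3.6 * (-1.25)^5 ≈ 10.99
The first 6 terms are: [-3.6, 4.5, -5.63, 7.03, -8.79, 10.99]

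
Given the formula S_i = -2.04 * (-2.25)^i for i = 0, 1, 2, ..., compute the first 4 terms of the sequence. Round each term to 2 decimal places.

This is a geometric sequence.
i=0: S_0 = -2.04 * (-2.25)^0 = -2.04
i=1: S_1 = -2.04 * (-2.25)^1 = 4.59
i=2: S_2 = -2.04 * (-2.25)^2 ≈ -10.33
i=3: S_3 = -2.04 * (-2.25)^3 ≈ 23.24
The first 4 terms are: [-2.04, 4.59, -10.33, 23.24]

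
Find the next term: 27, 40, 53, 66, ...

Differences: 40 - 27 = 13
This is an arithmetic sequence with common difference d = 13.
Next term = 66 + 13 = 79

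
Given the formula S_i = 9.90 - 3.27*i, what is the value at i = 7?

S_7 = 9.9 + -3.27*7 = 9.9 + -22.89 = -12.99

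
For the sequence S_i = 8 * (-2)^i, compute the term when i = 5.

S_5 = 8 * (-2)^5 = 8 * -32 = -256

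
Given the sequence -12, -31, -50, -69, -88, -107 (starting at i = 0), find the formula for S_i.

Check differences: -31 - -12 = -19
-50 - -31 = -19
Common difference d = -19.
First term a = -12.
Formula: S_i = -12 - 19*i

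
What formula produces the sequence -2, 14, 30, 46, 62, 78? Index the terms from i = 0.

Check differences: 14 - -2 = 16
30 - 14 = 16
Common difference d = 16.
First term a = -2.
Formula: S_i = -2 + 16*i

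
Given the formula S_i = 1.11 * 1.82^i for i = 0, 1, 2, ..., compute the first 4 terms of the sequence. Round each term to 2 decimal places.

This is a geometric sequence.
i=0: S_0 = 1.11 * 1.82^0 = 1.11
i=1: S_1 = 1.11 * 1.82^1 ≈ 2.02
i=2: S_2 = 1.11 * 1.82^2 ≈ 3.68
i=3: S_3 = 1.11 * 1.82^3 ≈ 6.69
The first 4 terms are: [1.11, 2.02, 3.68, 6.69]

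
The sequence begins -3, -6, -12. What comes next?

Ratios: -6 / -3 = 2.0
This is a geometric sequence with common ratio r = 2.
Next term = -12 * 2 = -24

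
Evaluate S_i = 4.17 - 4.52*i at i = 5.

S_5 = 4.17 + -4.52*5 = 4.17 + -22.6 = -18.43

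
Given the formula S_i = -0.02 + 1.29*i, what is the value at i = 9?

S_9 = -0.02 + 1.29*9 = -0.02 + 11.61 = 11.59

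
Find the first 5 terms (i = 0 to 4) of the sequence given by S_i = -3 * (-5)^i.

This is a geometric sequence.
i=0: S_0 = -3 * (-5)^0 = -3
i=1: S_1 = -3 * (-5)^1 = 15
i=2: S_2 = -3 * (-5)^2 = -75
i=3: S_3 = -3 * (-5)^3 = 375
i=4: S_4 = -3 * (-5)^4 = -1875
The first 5 terms are: [-3, 15, -75, 375, -1875]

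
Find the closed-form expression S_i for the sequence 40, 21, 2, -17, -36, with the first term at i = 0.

Check differences: 21 - 40 = -19
2 - 21 = -19
Common difference d = -19.
First term a = 40.
Formula: S_i = 40 - 19*i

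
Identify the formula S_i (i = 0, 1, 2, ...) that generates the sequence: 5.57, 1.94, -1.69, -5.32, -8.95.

Check differences: 1.94 - 5.57 = -3.63
-1.69 - 1.94 = -3.63
Common difference d = -3.63.
First term a = 5.57.
Formula: S_i = 5.57 - 3.63*i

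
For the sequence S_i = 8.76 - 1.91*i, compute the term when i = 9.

S_9 = 8.76 + -1.91*9 = 8.76 + -17.19 = -8.43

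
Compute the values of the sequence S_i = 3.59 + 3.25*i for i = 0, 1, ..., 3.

This is an arithmetic sequence.
i=0: S_0 = 3.59 + 3.25*0 = 3.59
i=1: S_1 = 3.59 + 3.25*1 = 6.84
i=2: S_2 = 3.59 + 3.25*2 = 10.09
i=3: S_3 = 3.59 + 3.25*3 = 13.34
The first 4 terms are: [3.59, 6.84, 10.09, 13.34]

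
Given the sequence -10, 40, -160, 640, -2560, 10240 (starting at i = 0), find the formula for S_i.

Check ratios: 40 / -10 = -4.0
Common ratio r = -4.
First term a = -10.
Formula: S_i = -10 * (-4)^i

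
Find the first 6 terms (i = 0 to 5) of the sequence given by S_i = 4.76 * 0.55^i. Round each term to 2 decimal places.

This is a geometric sequence.
i=0: S_0 = 4.76 * 0.55^0 = 4.76
i=1: S_1 = 4.76 * 0.55^1 ≈ 2.62
i=2: S_2 = 4.76 * 0.55^2 ≈ 1.44
i=3: S_3 = 4.76 * 0.55^3 ≈ 0.79
i=4: S_4 = 4.76 * 0.55^4 ≈ 0.44
i=5: S_5 = 4.76 * 0.55^5 ≈ 0.24
The first 6 terms are: [4.76, 2.62, 1.44, 0.79, 0.44, 0.24]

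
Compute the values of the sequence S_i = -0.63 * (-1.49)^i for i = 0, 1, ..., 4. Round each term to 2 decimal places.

This is a geometric sequence.
i=0: S_0 = -0.63 * (-1.49)^0 = -0.63
i=1: S_1 = -0.63 * (-1.49)^1 ≈ 0.94
i=2: S_2 = -0.63 * (-1.49)^2 ≈ -1.4
i=3: S_3 = -0.63 * (-1.49)^3 ≈ 2.08
i=4: S_4 = -0.63 * (-1.49)^4 ≈ -3.11
The first 5 terms are: [-0.63, 0.94, -1.4, 2.08, -3.11]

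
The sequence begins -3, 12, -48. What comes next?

Ratios: 12 / -3 = -4.0
This is a geometric sequence with common ratio r = -4.
Next term = -48 * -4 = 192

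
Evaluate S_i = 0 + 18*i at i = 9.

S_9 = 0 + 18*9 = 0 + 162 = 162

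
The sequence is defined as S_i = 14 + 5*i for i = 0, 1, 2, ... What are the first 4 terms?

This is an arithmetic sequence.
i=0: S_0 = 14 + 5*0 = 14
i=1: S_1 = 14 + 5*1 = 19
i=2: S_2 = 14 + 5*2 = 24
i=3: S_3 = 14 + 5*3 = 29
The first 4 terms are: [14, 19, 24, 29]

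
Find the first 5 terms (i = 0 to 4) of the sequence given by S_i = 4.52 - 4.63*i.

This is an arithmetic sequence.
i=0: S_0 = 4.52 + -4.63*0 = 4.52
i=1: S_1 = 4.52 + -4.63*1 = -0.11
i=2: S_2 = 4.52 + -4.63*2 = -4.74
i=3: S_3 = 4.52 + -4.63*3 = -9.37
i=4: S_4 = 4.52 + -4.63*4 = -14.0
The first 5 terms are: [4.52, -0.11, -4.74, -9.37, -14.0]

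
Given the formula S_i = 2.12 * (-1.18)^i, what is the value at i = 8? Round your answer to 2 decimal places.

S_8 = 2.12 * (-1.18)^8 ≈ 2.12 * 3.7589 ≈ 7.97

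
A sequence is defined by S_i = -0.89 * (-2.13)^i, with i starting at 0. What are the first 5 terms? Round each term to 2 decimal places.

This is a geometric sequence.
i=0: S_0 = -0.89 * (-2.13)^0 = -0.89
i=1: S_1 = -0.89 * (-2.13)^1 ≈ 1.9
i=2: S_2 = -0.89 * (-2.13)^2 ≈ -4.04
i=3: S_3 = -0.89 * (-2.13)^3 ≈ 8.6
i=4: S_4 = -0.89 * (-2.13)^4 ≈ -18.32
The first 5 terms are: [-0.89, 1.9, -4.04, 8.6, -18.32]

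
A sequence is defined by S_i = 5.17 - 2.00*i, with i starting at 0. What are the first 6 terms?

This is an arithmetic sequence.
i=0: S_0 = 5.17 + -2.0*0 = 5.17
i=1: S_1 = 5.17 + -2.0*1 = 3.17
i=2: S_2 = 5.17 + -2.0*2 = 1.17
i=3: S_3 = 5.17 + -2.0*3 = -0.83
i=4: S_4 = 5.17 + -2.0*4 = -2.83
i=5: S_5 = 5.17 + -2.0*5 = -4.83
The first 6 terms are: [5.17, 3.17, 1.17, -0.83, -2.83, -4.83]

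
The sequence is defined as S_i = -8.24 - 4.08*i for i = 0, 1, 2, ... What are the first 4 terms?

This is an arithmetic sequence.
i=0: S_0 = -8.24 + -4.08*0 = -8.24
i=1: S_1 = -8.24 + -4.08*1 = -12.32
i=2: S_2 = -8.24 + -4.08*2 = -16.4
i=3: S_3 = -8.24 + -4.08*3 = -20.48
The first 4 terms are: [-8.24, -12.32, -16.4, -20.48]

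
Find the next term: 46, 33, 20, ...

Differences: 33 - 46 = -13
This is an arithmetic sequence with common difference d = -13.
Next term = 20 + -13 = 7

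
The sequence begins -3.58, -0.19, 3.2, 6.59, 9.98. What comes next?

Differences: -0.19 - -3.58 = 3.39
This is an arithmetic sequence with common difference d = 3.39.
Next term = 9.98 + 3.39 = 13.37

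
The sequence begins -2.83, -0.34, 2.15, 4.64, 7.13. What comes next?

Differences: -0.34 - -2.83 = 2.49
This is an arithmetic sequence with common difference d = 2.49.
Next term = 7.13 + 2.49 = 9.62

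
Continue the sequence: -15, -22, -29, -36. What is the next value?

Differences: -22 - -15 = -7
This is an arithmetic sequence with common difference d = -7.
Next term = -36 + -7 = -43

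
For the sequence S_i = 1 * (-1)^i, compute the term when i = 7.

S_7 = 1 * (-1)^7 = 1 * -1 = -1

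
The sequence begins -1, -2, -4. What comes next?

Ratios: -2 / -1 = 2.0
This is a geometric sequence with common ratio r = 2.
Next term = -4 * 2 = -8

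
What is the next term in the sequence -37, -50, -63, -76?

Differences: -50 - -37 = -13
This is an arithmetic sequence with common difference d = -13.
Next term = -76 + -13 = -89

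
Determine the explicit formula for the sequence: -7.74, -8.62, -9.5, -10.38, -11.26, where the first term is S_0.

Check differences: -8.62 - -7.74 = -0.88
-9.5 - -8.62 = -0.88
Common difference d = -0.88.
First term a = -7.74.
Formula: S_i = -7.74 - 0.88*i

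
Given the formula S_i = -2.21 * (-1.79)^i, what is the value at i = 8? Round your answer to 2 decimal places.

S_8 = -2.21 * (-1.79)^8 ≈ -2.21 * 105.396 ≈ -232.93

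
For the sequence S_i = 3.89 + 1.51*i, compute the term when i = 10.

S_10 = 3.89 + 1.51*10 = 3.89 + 15.1 = 18.99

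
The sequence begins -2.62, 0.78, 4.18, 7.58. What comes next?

Differences: 0.78 - -2.62 = 3.4
This is an arithmetic sequence with common difference d = 3.4.
Next term = 7.58 + 3.4 = 10.98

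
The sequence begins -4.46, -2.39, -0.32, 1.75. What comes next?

Differences: -2.39 - -4.46 = 2.07
This is an arithmetic sequence with common difference d = 2.07.
Next term = 1.75 + 2.07 = 3.82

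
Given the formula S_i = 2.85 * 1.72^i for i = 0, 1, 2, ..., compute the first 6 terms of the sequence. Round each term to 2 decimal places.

This is a geometric sequence.
i=0: S_0 = 2.85 * 1.72^0 = 2.85
i=1: S_1 = 2.85 * 1.72^1 ≈ 4.9
i=2: S_2 = 2.85 * 1.72^2 ≈ 8.43
i=3: S_3 = 2.85 * 1.72^3 ≈ 14.5
i=4: S_4 = 2.85 * 1.72^4 ≈ 24.94
i=5: S_5 = 2.85 * 1.72^5 ≈ 42.9
The first 6 terms are: [2.85, 4.9, 8.43, 14.5, 24.94, 42.9]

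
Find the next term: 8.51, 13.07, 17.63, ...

Differences: 13.07 - 8.51 = 4.56
This is an arithmetic sequence with common difference d = 4.56.
Next term = 17.63 + 4.56 = 22.19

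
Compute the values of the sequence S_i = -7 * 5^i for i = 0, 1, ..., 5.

This is a geometric sequence.
i=0: S_0 = -7 * 5^0 = -7
i=1: S_1 = -7 * 5^1 = -35
i=2: S_2 = -7 * 5^2 = -175
i=3: S_3 = -7 * 5^3 = -875
i=4: S_4 = -7 * 5^4 = -4375
i=5: S_5 = -7 * 5^5 = -21875
The first 6 terms are: [-7, -35, -175, -875, -4375, -21875]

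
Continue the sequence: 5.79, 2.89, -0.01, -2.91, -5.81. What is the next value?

Differences: 2.89 - 5.79 = -2.9
This is an arithmetic sequence with common difference d = -2.9.
Next term = -5.81 + -2.9 = -8.71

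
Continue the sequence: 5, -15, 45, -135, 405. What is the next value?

Ratios: -15 / 5 = -3.0
This is a geometric sequence with common ratio r = -3.
Next term = 405 * -3 = -1215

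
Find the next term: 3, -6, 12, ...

Ratios: -6 / 3 = -2.0
This is a geometric sequence with common ratio r = -2.
Next term = 12 * -2 = -24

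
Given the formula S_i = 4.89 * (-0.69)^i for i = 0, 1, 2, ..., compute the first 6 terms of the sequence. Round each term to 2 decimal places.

This is a geometric sequence.
i=0: S_0 = 4.89 * (-0.69)^0 = 4.89
i=1: S_1 = 4.89 * (-0.69)^1 ≈ -3.37
i=2: S_2 = 4.89 * (-0.69)^2 ≈ 2.33
i=3: S_3 = 4.89 * (-0.69)^3 ≈ -1.61
i=4: S_4 = 4.89 * (-0.69)^4 ≈ 1.11
i=5: S_5 = 4.89 * (-0.69)^5 ≈ -0.76
The first 6 terms are: [4.89, -3.37, 2.33, -1.61, 1.11, -0.76]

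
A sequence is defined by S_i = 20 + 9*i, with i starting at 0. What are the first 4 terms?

This is an arithmetic sequence.
i=0: S_0 = 20 + 9*0 = 20
i=1: S_1 = 20 + 9*1 = 29
i=2: S_2 = 20 + 9*2 = 38
i=3: S_3 = 20 + 9*3 = 47
The first 4 terms are: [20, 29, 38, 47]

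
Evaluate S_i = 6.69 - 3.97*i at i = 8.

S_8 = 6.69 + -3.97*8 = 6.69 + -31.76 = -25.07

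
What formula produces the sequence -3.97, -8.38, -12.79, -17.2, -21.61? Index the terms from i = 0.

Check differences: -8.38 - -3.97 = -4.41
-12.79 - -8.38 = -4.41
Common difference d = -4.41.
First term a = -3.97.
Formula: S_i = -3.97 - 4.41*i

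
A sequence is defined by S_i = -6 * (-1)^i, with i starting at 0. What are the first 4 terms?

This is a geometric sequence.
i=0: S_0 = -6 * (-1)^0 = -6
i=1: S_1 = -6 * (-1)^1 = 6
i=2: S_2 = -6 * (-1)^2 = -6
i=3: S_3 = -6 * (-1)^3 = 6
The first 4 terms are: [-6, 6, -6, 6]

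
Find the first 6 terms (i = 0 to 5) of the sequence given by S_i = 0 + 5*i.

This is an arithmetic sequence.
i=0: S_0 = 0 + 5*0 = 0
i=1: S_1 = 0 + 5*1 = 5
i=2: S_2 = 0 + 5*2 = 10
i=3: S_3 = 0 + 5*3 = 15
i=4: S_4 = 0 + 5*4 = 20
i=5: S_5 = 0 + 5*5 = 25
The first 6 terms are: [0, 5, 10, 15, 20, 25]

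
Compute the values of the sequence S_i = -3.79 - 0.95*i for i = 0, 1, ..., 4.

This is an arithmetic sequence.
i=0: S_0 = -3.79 + -0.95*0 = -3.79
i=1: S_1 = -3.79 + -0.95*1 = -4.74
i=2: S_2 = -3.79 + -0.95*2 = -5.69
i=3: S_3 = -3.79 + -0.95*3 = -6.64
i=4: S_4 = -3.79 + -0.95*4 = -7.59
The first 5 terms are: [-3.79, -4.74, -5.69, -6.64, -7.59]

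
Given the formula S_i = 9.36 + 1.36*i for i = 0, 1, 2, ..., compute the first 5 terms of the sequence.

This is an arithmetic sequence.
i=0: S_0 = 9.36 + 1.36*0 = 9.36
i=1: S_1 = 9.36 + 1.36*1 = 10.72
i=2: S_2 = 9.36 + 1.36*2 = 12.08
i=3: S_3 = 9.36 + 1.36*3 = 13.44
i=4: S_4 = 9.36 + 1.36*4 = 14.8
The first 5 terms are: [9.36, 10.72, 12.08, 13.44, 14.8]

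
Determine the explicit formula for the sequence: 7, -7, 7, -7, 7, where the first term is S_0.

Check ratios: -7 / 7 = -1.0
Common ratio r = -1.
First term a = 7.
Formula: S_i = 7 * (-1)^i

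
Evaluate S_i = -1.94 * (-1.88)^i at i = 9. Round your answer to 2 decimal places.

S_9 = -1.94 * (-1.88)^9 ≈ -1.94 * -293.3733 ≈ 569.14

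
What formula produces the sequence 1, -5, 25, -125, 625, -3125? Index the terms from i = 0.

Check ratios: -5 / 1 = -5.0
Common ratio r = -5.
First term a = 1.
Formula: S_i = 1 * (-5)^i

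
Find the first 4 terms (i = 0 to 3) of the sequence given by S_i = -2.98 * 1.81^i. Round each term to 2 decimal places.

This is a geometric sequence.
i=0: S_0 = -2.98 * 1.81^0 = -2.98
i=1: S_1 = -2.98 * 1.81^1 ≈ -5.39
i=2: S_2 = -2.98 * 1.81^2 ≈ -9.76
i=3: S_3 = -2.98 * 1.81^3 ≈ -17.67
The first 4 terms are: [-2.98, -5.39, -9.76, -17.67]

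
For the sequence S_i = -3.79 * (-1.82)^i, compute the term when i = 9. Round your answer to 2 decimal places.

S_9 = -3.79 * (-1.82)^9 ≈ -3.79 * -219.1001 ≈ 830.39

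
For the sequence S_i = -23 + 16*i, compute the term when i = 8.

S_8 = -23 + 16*8 = -23 + 128 = 105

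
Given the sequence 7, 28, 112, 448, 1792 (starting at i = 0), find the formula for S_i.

Check ratios: 28 / 7 = 4.0
Common ratio r = 4.
First term a = 7.
Formula: S_i = 7 * 4^i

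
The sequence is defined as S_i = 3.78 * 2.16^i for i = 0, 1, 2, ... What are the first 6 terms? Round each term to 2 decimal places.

This is a geometric sequence.
i=0: S_0 = 3.78 * 2.16^0 = 3.78
i=1: S_1 = 3.78 * 2.16^1 ≈ 8.16
i=2: S_2 = 3.78 * 2.16^2 ≈ 17.64
i=3: S_3 = 3.78 * 2.16^3 ≈ 38.09
i=4: S_4 = 3.78 * 2.16^4 ≈ 82.28
i=5: S_5 = 3.78 * 2.16^5 ≈ 177.73
The first 6 terms are: [3.78, 8.16, 17.64, 38.09, 82.28, 177.73]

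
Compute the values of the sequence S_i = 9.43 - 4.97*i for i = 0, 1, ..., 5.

This is an arithmetic sequence.
i=0: S_0 = 9.43 + -4.97*0 = 9.43
i=1: S_1 = 9.43 + -4.97*1 = 4.46
i=2: S_2 = 9.43 + -4.97*2 = -0.51
i=3: S_3 = 9.43 + -4.97*3 = -5.48
i=4: S_4 = 9.43 + -4.97*4 = -10.45
i=5: S_5 = 9.43 + -4.97*5 = -15.42
The first 6 terms are: [9.43, 4.46, -0.51, -5.48, -10.45, -15.42]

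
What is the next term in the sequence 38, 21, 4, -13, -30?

Differences: 21 - 38 = -17
This is an arithmetic sequence with common difference d = -17.
Next term = -30 + -17 = -47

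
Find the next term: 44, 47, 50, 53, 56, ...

Differences: 47 - 44 = 3
This is an arithmetic sequence with common difference d = 3.
Next term = 56 + 3 = 59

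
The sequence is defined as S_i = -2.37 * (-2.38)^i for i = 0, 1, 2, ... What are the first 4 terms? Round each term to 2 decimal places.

This is a geometric sequence.
i=0: S_0 = -2.37 * (-2.38)^0 = -2.37
i=1: S_1 = -2.37 * (-2.38)^1 ≈ 5.64
i=2: S_2 = -2.37 * (-2.38)^2 ≈ -13.42
i=3: S_3 = -2.37 * (-2.38)^3 ≈ 31.95
The first 4 terms are: [-2.37, 5.64, -13.42, 31.95]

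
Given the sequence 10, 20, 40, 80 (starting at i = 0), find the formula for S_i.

Check ratios: 20 / 10 = 2.0
Common ratio r = 2.
First term a = 10.
Formula: S_i = 10 * 2^i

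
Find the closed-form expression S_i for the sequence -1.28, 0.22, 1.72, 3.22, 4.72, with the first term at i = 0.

Check differences: 0.22 - -1.28 = 1.5
1.72 - 0.22 = 1.5
Common difference d = 1.5.
First term a = -1.28.
Formula: S_i = -1.28 + 1.50*i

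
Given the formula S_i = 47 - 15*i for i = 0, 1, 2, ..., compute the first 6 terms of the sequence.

This is an arithmetic sequence.
i=0: S_0 = 47 + -15*0 = 47
i=1: S_1 = 47 + -15*1 = 32
i=2: S_2 = 47 + -15*2 = 17
i=3: S_3 = 47 + -15*3 = 2
i=4: S_4 = 47 + -15*4 = -13
i=5: S_5 = 47 + -15*5 = -28
The first 6 terms are: [47, 32, 17, 2, -13, -28]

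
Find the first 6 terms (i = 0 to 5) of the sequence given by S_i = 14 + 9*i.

This is an arithmetic sequence.
i=0: S_0 = 14 + 9*0 = 14
i=1: S_1 = 14 + 9*1 = 23
i=2: S_2 = 14 + 9*2 = 32
i=3: S_3 = 14 + 9*3 = 41
i=4: S_4 = 14 + 9*4 = 50
i=5: S_5 = 14 + 9*5 = 59
The first 6 terms are: [14, 23, 32, 41, 50, 59]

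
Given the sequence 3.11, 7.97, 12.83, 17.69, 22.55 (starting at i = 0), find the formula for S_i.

Check differences: 7.97 - 3.11 = 4.86
12.83 - 7.97 = 4.86
Common difference d = 4.86.
First term a = 3.11.
Formula: S_i = 3.11 + 4.86*i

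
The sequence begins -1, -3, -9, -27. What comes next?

Ratios: -3 / -1 = 3.0
This is a geometric sequence with common ratio r = 3.
Next term = -27 * 3 = -81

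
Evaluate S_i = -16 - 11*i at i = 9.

S_9 = -16 + -11*9 = -16 + -99 = -115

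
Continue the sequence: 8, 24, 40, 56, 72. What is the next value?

Differences: 24 - 8 = 16
This is an arithmetic sequence with common difference d = 16.
Next term = 72 + 16 = 88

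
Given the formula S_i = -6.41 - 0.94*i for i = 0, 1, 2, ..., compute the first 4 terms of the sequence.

This is an arithmetic sequence.
i=0: S_0 = -6.41 + -0.94*0 = -6.41
i=1: S_1 = -6.41 + -0.94*1 = -7.35
i=2: S_2 = -6.41 + -0.94*2 = -8.29
i=3: S_3 = -6.41 + -0.94*3 = -9.23
The first 4 terms are: [-6.41, -7.35, -8.29, -9.23]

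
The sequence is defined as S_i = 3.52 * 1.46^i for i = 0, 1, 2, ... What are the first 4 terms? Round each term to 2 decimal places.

This is a geometric sequence.
i=0: S_0 = 3.52 * 1.46^0 = 3.52
i=1: S_1 = 3.52 * 1.46^1 ≈ 5.14
i=2: S_2 = 3.52 * 1.46^2 ≈ 7.5
i=3: S_3 = 3.52 * 1.46^3 ≈ 10.95
The first 4 terms are: [3.52, 5.14, 7.5, 10.95]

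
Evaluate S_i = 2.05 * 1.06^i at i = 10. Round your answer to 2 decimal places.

S_10 = 2.05 * 1.06^10 ≈ 2.05 * 1.7908 ≈ 3.67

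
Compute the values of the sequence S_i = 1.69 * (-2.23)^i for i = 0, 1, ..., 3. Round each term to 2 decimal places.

This is a geometric sequence.
i=0: S_0 = 1.69 * (-2.23)^0 = 1.69
i=1: S_1 = 1.69 * (-2.23)^1 ≈ -3.77
i=2: S_2 = 1.69 * (-2.23)^2 ≈ 8.4
i=3: S_3 = 1.69 * (-2.23)^3 ≈ -18.74
The first 4 terms are: [1.69, -3.77, 8.4, -18.74]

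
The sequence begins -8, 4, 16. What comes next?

Differences: 4 - -8 = 12
This is an arithmetic sequence with common difference d = 12.
Next term = 16 + 12 = 28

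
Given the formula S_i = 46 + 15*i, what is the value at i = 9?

S_9 = 46 + 15*9 = 46 + 135 = 181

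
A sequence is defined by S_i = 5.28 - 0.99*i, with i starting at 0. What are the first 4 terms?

This is an arithmetic sequence.
i=0: S_0 = 5.28 + -0.99*0 = 5.28
i=1: S_1 = 5.28 + -0.99*1 = 4.29
i=2: S_2 = 5.28 + -0.99*2 = 3.3
i=3: S_3 = 5.28 + -0.99*3 = 2.31
The first 4 terms are: [5.28, 4.29, 3.3, 2.31]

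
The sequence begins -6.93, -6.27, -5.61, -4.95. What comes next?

Differences: -6.27 - -6.93 = 0.66
This is an arithmetic sequence with common difference d = 0.66.
Next term = -4.95 + 0.66 = -4.29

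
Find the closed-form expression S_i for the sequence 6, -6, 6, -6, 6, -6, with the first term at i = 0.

Check ratios: -6 / 6 = -1.0
Common ratio r = -1.
First term a = 6.
Formula: S_i = 6 * (-1)^i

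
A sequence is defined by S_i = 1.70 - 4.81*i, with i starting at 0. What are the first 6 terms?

This is an arithmetic sequence.
i=0: S_0 = 1.7 + -4.81*0 = 1.7
i=1: S_1 = 1.7 + -4.81*1 = -3.11
i=2: S_2 = 1.7 + -4.81*2 = -7.92
i=3: S_3 = 1.7 + -4.81*3 = -12.73
i=4: S_4 = 1.7 + -4.81*4 = -17.54
i=5: S_5 = 1.7 + -4.81*5 = -22.35
The first 6 terms are: [1.7, -3.11, -7.92, -12.73, -17.54, -22.35]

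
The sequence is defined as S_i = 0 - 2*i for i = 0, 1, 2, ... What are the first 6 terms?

This is an arithmetic sequence.
i=0: S_0 = 0 + -2*0 = 0
i=1: S_1 = 0 + -2*1 = -2
i=2: S_2 = 0 + -2*2 = -4
i=3: S_3 = 0 + -2*3 = -6
i=4: S_4 = 0 + -2*4 = -8
i=5: S_5 = 0 + -2*5 = -10
The first 6 terms are: [0, -2, -4, -6, -8, -10]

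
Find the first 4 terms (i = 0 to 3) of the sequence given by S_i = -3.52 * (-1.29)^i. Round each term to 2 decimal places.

This is a geometric sequence.
i=0: S_0 = -3.52 * (-1.29)^0 = -3.52
i=1: S_1 = -3.52 * (-1.29)^1 ≈ 4.54
i=2: S_2 = -3.52 * (-1.29)^2 ≈ -5.86
i=3: S_3 = -3.52 * (-1.29)^3 ≈ 7.56
The first 4 terms are: [-3.52, 4.54, -5.86, 7.56]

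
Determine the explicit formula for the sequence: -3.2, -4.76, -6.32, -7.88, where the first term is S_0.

Check differences: -4.76 - -3.2 = -1.56
-6.32 - -4.76 = -1.56
Common difference d = -1.56.
First term a = -3.2.
Formula: S_i = -3.20 - 1.56*i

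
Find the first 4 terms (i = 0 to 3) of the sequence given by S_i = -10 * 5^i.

This is a geometric sequence.
i=0: S_0 = -10 * 5^0 = -10
i=1: S_1 = -10 * 5^1 = -50
i=2: S_2 = -10 * 5^2 = -250
i=3: S_3 = -10 * 5^3 = -1250
The first 4 terms are: [-10, -50, -250, -1250]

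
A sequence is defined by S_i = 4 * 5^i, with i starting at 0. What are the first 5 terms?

This is a geometric sequence.
i=0: S_0 = 4 * 5^0 = 4
i=1: S_1 = 4 * 5^1 = 20
i=2: S_2 = 4 * 5^2 = 100
i=3: S_3 = 4 * 5^3 = 500
i=4: S_4 = 4 * 5^4 = 2500
The first 5 terms are: [4, 20, 100, 500, 2500]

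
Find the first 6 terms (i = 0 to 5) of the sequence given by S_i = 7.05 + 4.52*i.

This is an arithmetic sequence.
i=0: S_0 = 7.05 + 4.52*0 = 7.05
i=1: S_1 = 7.05 + 4.52*1 = 11.57
i=2: S_2 = 7.05 + 4.52*2 = 16.09
i=3: S_3 = 7.05 + 4.52*3 = 20.61
i=4: S_4 = 7.05 + 4.52*4 = 25.13
i=5: S_5 = 7.05 + 4.52*5 = 29.65
The first 6 terms are: [7.05, 11.57, 16.09, 20.61, 25.13, 29.65]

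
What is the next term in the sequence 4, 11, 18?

Differences: 11 - 4 = 7
This is an arithmetic sequence with common difference d = 7.
Next term = 18 + 7 = 25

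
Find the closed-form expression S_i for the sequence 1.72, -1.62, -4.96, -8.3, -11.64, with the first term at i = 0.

Check differences: -1.62 - 1.72 = -3.34
-4.96 - -1.62 = -3.34
Common difference d = -3.34.
First term a = 1.72.
Formula: S_i = 1.72 - 3.34*i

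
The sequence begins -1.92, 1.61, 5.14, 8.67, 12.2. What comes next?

Differences: 1.61 - -1.92 = 3.53
This is an arithmetic sequence with common difference d = 3.53.
Next term = 12.2 + 3.53 = 15.73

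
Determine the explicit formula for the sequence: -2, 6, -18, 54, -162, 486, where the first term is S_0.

Check ratios: 6 / -2 = -3.0
Common ratio r = -3.
First term a = -2.
Formula: S_i = -2 * (-3)^i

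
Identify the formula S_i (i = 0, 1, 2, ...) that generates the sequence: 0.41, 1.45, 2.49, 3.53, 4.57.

Check differences: 1.45 - 0.41 = 1.04
2.49 - 1.45 = 1.04
Common difference d = 1.04.
First term a = 0.41.
Formula: S_i = 0.41 + 1.04*i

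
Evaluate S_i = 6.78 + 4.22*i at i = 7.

S_7 = 6.78 + 4.22*7 = 6.78 + 29.54 = 36.32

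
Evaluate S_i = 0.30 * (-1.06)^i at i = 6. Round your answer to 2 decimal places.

S_6 = 0.3 * (-1.06)^6 ≈ 0.3 * 1.4185 ≈ 0.43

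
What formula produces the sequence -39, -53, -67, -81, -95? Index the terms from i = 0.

Check differences: -53 - -39 = -14
-67 - -53 = -14
Common difference d = -14.
First term a = -39.
Formula: S_i = -39 - 14*i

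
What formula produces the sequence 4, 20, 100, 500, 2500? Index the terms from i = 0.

Check ratios: 20 / 4 = 5.0
Common ratio r = 5.
First term a = 4.
Formula: S_i = 4 * 5^i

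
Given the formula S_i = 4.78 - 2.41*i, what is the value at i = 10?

S_10 = 4.78 + -2.41*10 = 4.78 + -24.1 = -19.32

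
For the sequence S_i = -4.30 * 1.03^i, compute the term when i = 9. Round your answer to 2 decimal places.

S_9 = -4.3 * 1.03^9 ≈ -4.3 * 1.3048 ≈ -5.61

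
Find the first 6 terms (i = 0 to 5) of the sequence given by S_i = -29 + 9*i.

This is an arithmetic sequence.
i=0: S_0 = -29 + 9*0 = -29
i=1: S_1 = -29 + 9*1 = -20
i=2: S_2 = -29 + 9*2 = -11
i=3: S_3 = -29 + 9*3 = -2
i=4: S_4 = -29 + 9*4 = 7
i=5: S_5 = -29 + 9*5 = 16
The first 6 terms are: [-29, -20, -11, -2, 7, 16]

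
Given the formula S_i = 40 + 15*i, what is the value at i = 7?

S_7 = 40 + 15*7 = 40 + 105 = 145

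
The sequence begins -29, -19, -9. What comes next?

Differences: -19 - -29 = 10
This is an arithmetic sequence with common difference d = 10.
Next term = -9 + 10 = 1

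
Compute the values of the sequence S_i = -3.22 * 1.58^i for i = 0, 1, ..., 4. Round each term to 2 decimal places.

This is a geometric sequence.
i=0: S_0 = -3.22 * 1.58^0 = -3.22
i=1: S_1 = -3.22 * 1.58^1 ≈ -5.09
i=2: S_2 = -3.22 * 1.58^2 ≈ -8.04
i=3: S_3 = -3.22 * 1.58^3 ≈ -12.7
i=4: S_4 = -3.22 * 1.58^4 ≈ -20.07
The first 5 terms are: [-3.22, -5.09, -8.04, -12.7, -20.07]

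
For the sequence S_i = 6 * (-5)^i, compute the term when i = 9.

S_9 = 6 * (-5)^9 = 6 * -1953125 = -11718750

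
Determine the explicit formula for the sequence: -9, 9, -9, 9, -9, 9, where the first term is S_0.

Check ratios: 9 / -9 = -1.0
Common ratio r = -1.
First term a = -9.
Formula: S_i = -9 * (-1)^i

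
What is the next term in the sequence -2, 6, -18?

Ratios: 6 / -2 = -3.0
This is a geometric sequence with common ratio r = -3.
Next term = -18 * -3 = 54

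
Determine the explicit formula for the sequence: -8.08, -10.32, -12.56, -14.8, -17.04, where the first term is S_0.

Check differences: -10.32 - -8.08 = -2.24
-12.56 - -10.32 = -2.24
Common difference d = -2.24.
First term a = -8.08.
Formula: S_i = -8.08 - 2.24*i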